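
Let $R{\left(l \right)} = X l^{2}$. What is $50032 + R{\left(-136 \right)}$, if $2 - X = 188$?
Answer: $-3390224$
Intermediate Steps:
$X = -186$ ($X = 2 - 188 = -186$)
$R{\left(l \right)} = - 186 l^{2}$
$50032 + R{\left(-136 \right)} = 50032 - 186 \left(-136\right)^{2} = 50032 - 3440256 = -3390224$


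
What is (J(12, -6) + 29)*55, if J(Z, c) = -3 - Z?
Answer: 770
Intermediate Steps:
(J(12, -6) + 29)*55 = ((-3 - 1*12) + 29)*55 = ((-3 - 12) + 29)*55 = (-15 + 29)*55 = 14*55 = 770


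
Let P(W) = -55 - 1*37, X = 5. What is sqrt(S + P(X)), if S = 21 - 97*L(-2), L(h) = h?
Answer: sqrt(123) ≈ 11.091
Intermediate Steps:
S = 215 (S = 21 - 97*(-2) = 21 + 194 = 215)
P(W) = -92 (P(W) = -55 - 37 = -92)
sqrt(S + P(X)) = sqrt(215 - 92) = sqrt(123)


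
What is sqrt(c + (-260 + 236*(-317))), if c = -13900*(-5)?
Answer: 2*I*sqrt(1393) ≈ 74.646*I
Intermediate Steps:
c = 69500
sqrt(c + (-260 + 236*(-317))) = sqrt(69500 + (-260 + 236*(-317))) = sqrt(69500 + (-260 - 74812)) = sqrt(69500 - 75072) = sqrt(-5572) = 2*I*sqrt(1393)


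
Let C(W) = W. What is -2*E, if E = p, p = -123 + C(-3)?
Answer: 252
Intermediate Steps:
p = -126 (p = -123 - 3 = -126)
E = -126
-2*E = -2*(-126) = 252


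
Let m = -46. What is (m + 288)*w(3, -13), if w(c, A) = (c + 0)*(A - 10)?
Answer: -16698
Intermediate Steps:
w(c, A) = c*(-10 + A)
(m + 288)*w(3, -13) = (-46 + 288)*(3*(-10 - 13)) = 242*(3*(-23)) = 242*(-69) = -16698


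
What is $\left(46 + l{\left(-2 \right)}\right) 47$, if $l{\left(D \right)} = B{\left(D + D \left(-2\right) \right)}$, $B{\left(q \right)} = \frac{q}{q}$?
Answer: $2209$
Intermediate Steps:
$B{\left(q \right)} = 1$
$l{\left(D \right)} = 1$
$\left(46 + l{\left(-2 \right)}\right) 47 = \left(46 + 1\right) 47 = 47 \cdot 47 = 2209$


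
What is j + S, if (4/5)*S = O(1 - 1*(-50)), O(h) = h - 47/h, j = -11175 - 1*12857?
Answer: -2444879/102 ≈ -23969.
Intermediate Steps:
j = -24032 (j = -11175 - 12857 = -24032)
O(h) = h - 47/h
S = 6385/102 (S = 5*((1 - 1*(-50)) - 47/(1 - 1*(-50)))/4 = 5*((1 + 50) - 47/(1 + 50))/4 = 5*(51 - 47/51)/4 = (5/4)*(2554/51) = 6385/102 ≈ 62.598)
j + S = -24032 + 6385/102 = -2444879/102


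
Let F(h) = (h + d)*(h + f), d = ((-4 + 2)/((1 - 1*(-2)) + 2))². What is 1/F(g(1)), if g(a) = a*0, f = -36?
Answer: -25/144 ≈ -0.17361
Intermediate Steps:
d = 4/25 (d = (-2/((1 + 2) + 2))² = (-2/(3 + 2))² = (-2/5)² = (-2*⅕)² = (-⅖)² = 4/25 ≈ 0.16000)
g(a) = 0
F(h) = (-36 + h)*(4/25 + h) (F(h) = (h + 4/25)*(h - 36) = (4/25 + h)*(-36 + h) = (-36 + h)*(4/25 + h))
1/F(g(1)) = 1/(-144/25 + 0² - 896/25*0) = 1/(-144/25 + 0 + 0) = 1/(-144/25) = -25/144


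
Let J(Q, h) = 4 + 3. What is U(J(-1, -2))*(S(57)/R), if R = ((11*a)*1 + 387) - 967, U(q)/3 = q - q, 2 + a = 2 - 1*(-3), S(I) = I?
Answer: 0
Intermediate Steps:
J(Q, h) = 7
a = 3 (a = -2 + (2 - 1*(-3)) = -2 + (2 + 3) = -2 + 5 = 3)
U(q) = 0 (U(q) = 3*(q - q) = 3*0 = 0)
R = -547 (R = ((11*3)*1 + 387) - 967 = (33*1 + 387) - 967 = (33 + 387) - 967 = 420 - 967 = -547)
U(J(-1, -2))*(S(57)/R) = 0*(57/(-547)) = 0*(57*(-1/547)) = 0*(-57/547) = 0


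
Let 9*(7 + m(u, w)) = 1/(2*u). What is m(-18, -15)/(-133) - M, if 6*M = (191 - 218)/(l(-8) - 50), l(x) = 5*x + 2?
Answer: 2879/1896048 ≈ 0.0015184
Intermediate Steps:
l(x) = 2 + 5*x
m(u, w) = -7 + 1/(18*u) (m(u, w) = -7 + (1/(2*u))/9 = -7 + 1/(18*u))
M = 9/176 (M = ((191 - 218)/((2 + 5*(-8)) - 50))/6 = (-27/((2 - 40) - 50))/6 = (-27/(-38 - 50))/6 = (-27/(-88))/6 = (-27*(-1/88))/6 = (⅙)*(27/88) = 9/176 ≈ 0.051136)
m(-18, -15)/(-133) - M = (-7 + (1/18)/(-18))/(-133) - 1*9/176 = (-7 + (1/18)*(-1/18))*(-1/133) - 9/176 = (-7 - 1/324)*(-1/133) - 9/176 = -2269/324*(-1/133) - 9/176 = 2269/43092 - 9/176 = 2879/1896048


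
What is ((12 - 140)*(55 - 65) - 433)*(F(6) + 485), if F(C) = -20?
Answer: 393855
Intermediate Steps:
((12 - 140)*(55 - 65) - 433)*(F(6) + 485) = ((12 - 140)*(55 - 65) - 433)*(-20 + 485) = (-128*(-10) - 433)*465 = (1280 - 433)*465 = 847*465 = 393855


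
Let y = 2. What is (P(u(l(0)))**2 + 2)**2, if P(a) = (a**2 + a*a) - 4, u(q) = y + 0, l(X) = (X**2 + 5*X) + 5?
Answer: 324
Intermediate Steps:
l(X) = 5 + X**2 + 5*X
u(q) = 2 (u(q) = 2 + 0 = 2)
P(a) = -4 + 2*a**2 (P(a) = (a**2 + a**2) - 4 = 2*a**2 - 4 = -4 + 2*a**2)
(P(u(l(0)))**2 + 2)**2 = ((-4 + 2*2**2)**2 + 2)**2 = ((-4 + 2*4)**2 + 2)**2 = ((-4 + 8)**2 + 2)**2 = (4**2 + 2)**2 = (16 + 2)**2 = 18**2 = 324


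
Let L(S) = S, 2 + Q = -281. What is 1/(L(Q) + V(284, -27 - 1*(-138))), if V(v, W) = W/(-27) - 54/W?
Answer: -333/95770 ≈ -0.0034771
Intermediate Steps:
Q = -283 (Q = -2 - 281 = -283)
V(v, W) = -54/W - W/27 (V(v, W) = W*(-1/27) - 54/W = -W/27 - 54/W = -54/W - W/27)
1/(L(Q) + V(284, -27 - 1*(-138))) = 1/(-283 + (-54/(-27 - 1*(-138)) - (-27 - 1*(-138))/27)) = 1/(-283 + (-54/(-27 + 138) - (-27 + 138)/27)) = 1/(-283 + (-54/111 - 1/27*111)) = 1/(-283 + (-54*1/111 - 37/9)) = 1/(-283 + (-18/37 - 37/9)) = 1/(-283 - 1531/333) = 1/(-95770/333) = -333/95770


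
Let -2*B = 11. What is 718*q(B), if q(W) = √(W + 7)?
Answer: 359*√6 ≈ 879.37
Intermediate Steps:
B = -11/2 (B = -½*11 = -11/2 ≈ -5.5000)
q(W) = √(7 + W)
718*q(B) = 718*√(7 - 11/2) = 718*√(3/2) = 718*(√6/2) = 359*√6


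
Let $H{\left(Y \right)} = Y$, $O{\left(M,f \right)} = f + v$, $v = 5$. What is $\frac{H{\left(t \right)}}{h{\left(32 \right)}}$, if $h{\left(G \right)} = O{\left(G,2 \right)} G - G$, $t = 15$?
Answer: $\frac{5}{64} \approx 0.078125$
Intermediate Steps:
$O{\left(M,f \right)} = 5 + f$ ($O{\left(M,f \right)} = f + 5 = 5 + f$)
$h{\left(G \right)} = 6 G$ ($h{\left(G \right)} = \left(5 + 2\right) G - G = 7 G - G = 6 G$)
$\frac{H{\left(t \right)}}{h{\left(32 \right)}} = \frac{15}{6 \cdot 32} = \frac{15}{192} = 15 \cdot \frac{1}{192} = \frac{5}{64}$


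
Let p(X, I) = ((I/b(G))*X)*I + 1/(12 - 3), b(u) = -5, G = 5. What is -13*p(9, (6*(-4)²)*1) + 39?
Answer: 9706138/45 ≈ 2.1569e+5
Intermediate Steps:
p(X, I) = ⅑ - X*I²/5 (p(X, I) = ((I/(-5))*X)*I + 1/(12 - 3) = ((I*(-⅕))*X)*I + 1/9 = ((-I/5)*X)*I + ⅑ = (-I*X/5)*I + ⅑ = -X*I²/5 + ⅑ = ⅑ - X*I²/5)
-13*p(9, (6*(-4)²)*1) + 39 = -13*(⅑ - ⅕*9*((6*(-4)²)*1)²) + 39 = -13*(⅑ - ⅕*9*((6*16)*1)²) + 39 = -13*(⅑ - ⅕*9*(96*1)²) + 39 = -13*(⅑ - ⅕*9*96²) + 39 = -13*(⅑ - ⅕*9*9216) + 39 = -13*(⅑ - 82944/5) + 39 = -13*(-746491/45) + 39 = 9704383/45 + 39 = 9706138/45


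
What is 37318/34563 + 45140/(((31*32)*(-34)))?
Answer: -75378079/291435216 ≈ -0.25864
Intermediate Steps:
37318/34563 + 45140/(((31*32)*(-34))) = 37318*(1/34563) + 45140/((992*(-34))) = 37318/34563 + 45140/(-33728) = 37318/34563 + 45140*(-1/33728) = 37318/34563 - 11285/8432 = -75378079/291435216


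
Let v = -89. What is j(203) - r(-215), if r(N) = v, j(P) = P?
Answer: 292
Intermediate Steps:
r(N) = -89
j(203) - r(-215) = 203 - 1*(-89) = 203 + 89 = 292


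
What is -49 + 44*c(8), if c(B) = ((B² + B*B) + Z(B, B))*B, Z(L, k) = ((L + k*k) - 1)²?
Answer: 1819439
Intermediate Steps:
Z(L, k) = (-1 + L + k²)² (Z(L, k) = ((L + k²) - 1)² = (-1 + L + k²)²)
c(B) = B*((-1 + B + B²)² + 2*B²) (c(B) = ((B² + B*B) + (-1 + B + B²)²)*B = ((B² + B²) + (-1 + B + B²)²)*B = (2*B² + (-1 + B + B²)²)*B = ((-1 + B + B²)² + 2*B²)*B = B*((-1 + B + B²)² + 2*B²))
-49 + 44*c(8) = -49 + 44*(8*((-1 + 8 + 8²)² + 2*8²)) = -49 + 44*(8*((-1 + 8 + 64)² + 2*64)) = -49 + 44*(8*(71² + 128)) = -49 + 44*(8*(5041 + 128)) = -49 + 44*(8*5169) = -49 + 44*41352 = -49 + 1819488 = 1819439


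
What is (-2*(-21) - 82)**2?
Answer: 1600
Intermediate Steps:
(-2*(-21) - 82)**2 = (42 - 82)**2 = (-40)**2 = 1600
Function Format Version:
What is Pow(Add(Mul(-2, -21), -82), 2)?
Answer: 1600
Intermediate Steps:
Pow(Add(Mul(-2, -21), -82), 2) = Pow(Add(42, -82), 2) = Pow(-40, 2) = 1600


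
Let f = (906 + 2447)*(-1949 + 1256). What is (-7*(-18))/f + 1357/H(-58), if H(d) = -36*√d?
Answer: -2/36883 + 1357*I*√58/2088 ≈ -5.4226e-5 + 4.9495*I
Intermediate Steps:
f = -2323629 (f = 3353*(-693) = -2323629)
(-7*(-18))/f + 1357/H(-58) = -7*(-18)/(-2323629) + 1357/((-36*I*√58)) = -1*(-126)*(-1/2323629) + 1357/((-36*I*√58)) = 126*(-1/2323629) + 1357/((-36*I*√58)) = -2/36883 + 1357*(I*√58/2088) = -2/36883 + 1357*I*√58/2088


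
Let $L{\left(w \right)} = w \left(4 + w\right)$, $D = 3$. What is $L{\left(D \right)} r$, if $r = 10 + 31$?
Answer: $861$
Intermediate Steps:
$r = 41$
$L{\left(D \right)} r = 3 \left(4 + 3\right) 41 = 3 \cdot 7 \cdot 41 = 21 \cdot 41 = 861$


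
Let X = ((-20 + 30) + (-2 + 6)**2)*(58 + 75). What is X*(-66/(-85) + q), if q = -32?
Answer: -9177532/85 ≈ -1.0797e+5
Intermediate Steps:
X = 3458 (X = (10 + 4**2)*133 = (10 + 16)*133 = 26*133 = 3458)
X*(-66/(-85) + q) = 3458*(-66/(-85) - 32) = 3458*(-66*(-1/85) - 32) = 3458*(66/85 - 32) = 3458*(-2654/85) = -9177532/85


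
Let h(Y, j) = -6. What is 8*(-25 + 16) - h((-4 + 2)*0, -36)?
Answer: -66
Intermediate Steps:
8*(-25 + 16) - h((-4 + 2)*0, -36) = 8*(-25 + 16) - 1*(-6) = 8*(-9) + 6 = -72 + 6 = -66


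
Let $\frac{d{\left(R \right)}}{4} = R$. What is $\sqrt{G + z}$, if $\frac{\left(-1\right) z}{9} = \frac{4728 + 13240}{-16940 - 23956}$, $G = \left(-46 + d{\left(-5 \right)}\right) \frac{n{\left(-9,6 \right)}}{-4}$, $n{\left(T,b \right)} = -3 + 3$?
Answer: $\frac{\sqrt{79733}}{142} \approx 1.9885$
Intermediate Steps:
$n{\left(T,b \right)} = 0$
$d{\left(R \right)} = 4 R$
$G = 0$ ($G = \left(-46 + 4 \left(-5\right)\right) \frac{0}{-4} = \left(-46 - 20\right) 0 \left(- \frac{1}{4}\right) = \left(-66\right) 0 = 0$)
$z = \frac{1123}{284}$ ($z = - 9 \frac{4728 + 13240}{-16940 - 23956} = - 9 \frac{17968}{-40896} = - 9 \cdot 17968 \left(- \frac{1}{40896}\right) = \left(-9\right) \left(- \frac{1123}{2556}\right) = \frac{1123}{284} \approx 3.9542$)
$\sqrt{G + z} = \sqrt{0 + \frac{1123}{284}} = \sqrt{\frac{1123}{284}} = \frac{\sqrt{79733}}{142}$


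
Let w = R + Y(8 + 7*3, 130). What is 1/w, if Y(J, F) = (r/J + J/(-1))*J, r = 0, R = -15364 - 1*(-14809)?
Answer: -1/1396 ≈ -0.00071633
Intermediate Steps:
R = -555 (R = -15364 + 14809 = -555)
Y(J, F) = -J**2 (Y(J, F) = (0/J + J/(-1))*J = (0 + J*(-1))*J = (0 - J)*J = (-J)*J = -J**2)
w = -1396 (w = -555 - (8 + 7*3)**2 = -555 - (8 + 21)**2 = -555 - 1*29**2 = -555 - 1*841 = -555 - 841 = -1396)
1/w = 1/(-1396) = -1/1396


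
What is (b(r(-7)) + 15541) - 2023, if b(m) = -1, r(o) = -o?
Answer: 13517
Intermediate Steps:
(b(r(-7)) + 15541) - 2023 = (-1 + 15541) - 2023 = 15540 - 2023 = 13517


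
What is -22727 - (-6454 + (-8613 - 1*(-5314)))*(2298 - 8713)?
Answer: -62588222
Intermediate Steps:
-22727 - (-6454 + (-8613 - 1*(-5314)))*(2298 - 8713) = -22727 - (-6454 + (-8613 + 5314))*(-6415) = -22727 - (-6454 - 3299)*(-6415) = -22727 - (-9753)*(-6415) = -22727 - 1*62565495 = -22727 - 62565495 = -62588222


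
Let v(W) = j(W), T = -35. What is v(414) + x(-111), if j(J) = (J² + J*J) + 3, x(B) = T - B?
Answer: 342871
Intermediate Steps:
x(B) = -35 - B
j(J) = 3 + 2*J² (j(J) = (J² + J²) + 3 = 2*J² + 3 = 3 + 2*J²)
v(W) = 3 + 2*W²
v(414) + x(-111) = (3 + 2*414²) + (-35 - 1*(-111)) = (3 + 2*171396) + (-35 + 111) = (3 + 342792) + 76 = 342795 + 76 = 342871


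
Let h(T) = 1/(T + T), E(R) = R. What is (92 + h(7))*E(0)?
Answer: 0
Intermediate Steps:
h(T) = 1/(2*T)
(92 + h(7))*E(0) = (92 + (1/2)/7)*0 = (92 + (1/2)*(1/7))*0 = (92 + 1/14)*0 = (1289/14)*0 = 0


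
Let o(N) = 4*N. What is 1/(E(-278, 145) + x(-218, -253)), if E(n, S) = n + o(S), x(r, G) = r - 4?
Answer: 1/80 ≈ 0.012500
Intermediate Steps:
x(r, G) = -4 + r
E(n, S) = n + 4*S
1/(E(-278, 145) + x(-218, -253)) = 1/((-278 + 4*145) + (-4 - 218)) = 1/((-278 + 580) - 222) = 1/(302 - 222) = 1/80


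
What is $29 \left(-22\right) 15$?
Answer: $-9570$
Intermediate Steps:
$29 \left(-22\right) 15 = \left(-638\right) 15 = -9570$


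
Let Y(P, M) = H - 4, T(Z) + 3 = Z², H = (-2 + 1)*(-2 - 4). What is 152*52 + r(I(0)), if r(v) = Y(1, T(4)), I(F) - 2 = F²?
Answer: 7906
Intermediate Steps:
H = 6 (H = -1*(-6) = 6)
I(F) = 2 + F²
T(Z) = -3 + Z²
Y(P, M) = 2 (Y(P, M) = 6 - 4 = 2)
r(v) = 2
152*52 + r(I(0)) = 152*52 + 2 = 7904 + 2 = 7906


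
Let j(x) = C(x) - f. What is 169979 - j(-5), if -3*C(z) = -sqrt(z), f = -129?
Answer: 169850 - I*sqrt(5)/3 ≈ 1.6985e+5 - 0.74536*I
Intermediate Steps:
C(z) = sqrt(z)/3 (C(z) = -(-1)*sqrt(z)/3 = sqrt(z)/3)
j(x) = 129 + sqrt(x)/3 (j(x) = sqrt(x)/3 - 1*(-129) = sqrt(x)/3 + 129 = 129 + sqrt(x)/3)
169979 - j(-5) = 169979 - (129 + sqrt(-5)/3) = 169979 - (129 + (I*sqrt(5))/3) = 169979 - (129 + I*sqrt(5)/3) = 169979 + (-129 - I*sqrt(5)/3) = 169850 - I*sqrt(5)/3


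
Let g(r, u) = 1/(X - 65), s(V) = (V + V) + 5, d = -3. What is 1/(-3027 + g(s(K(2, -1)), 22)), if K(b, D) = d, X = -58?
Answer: -123/372322 ≈ -0.00033036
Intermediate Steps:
K(b, D) = -3
s(V) = 5 + 2*V (s(V) = 2*V + 5 = 5 + 2*V)
g(r, u) = -1/123 (g(r, u) = 1/(-58 - 65) = 1/(-123) = -1/123)
1/(-3027 + g(s(K(2, -1)), 22)) = 1/(-3027 - 1/123) = 1/(-372322/123) = -123/372322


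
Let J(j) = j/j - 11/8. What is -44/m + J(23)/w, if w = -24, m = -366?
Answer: 1591/11712 ≈ 0.13584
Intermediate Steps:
J(j) = -3/8 (J(j) = 1 - 11*1/8 = 1 - 11/8 = -3/8)
-44/m + J(23)/w = -44/(-366) - 3/8/(-24) = -44*(-1/366) - 3/8*(-1/24) = 22/183 + 1/64 = 1591/11712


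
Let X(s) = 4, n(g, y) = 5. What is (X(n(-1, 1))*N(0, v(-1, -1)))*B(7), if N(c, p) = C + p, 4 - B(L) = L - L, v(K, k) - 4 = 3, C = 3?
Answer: 160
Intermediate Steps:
v(K, k) = 7 (v(K, k) = 4 + 3 = 7)
B(L) = 4 (B(L) = 4 - (L - L) = 4 - 1*0 = 4 + 0 = 4)
N(c, p) = 3 + p
(X(n(-1, 1))*N(0, v(-1, -1)))*B(7) = (4*(3 + 7))*4 = (4*10)*4 = 40*4 = 160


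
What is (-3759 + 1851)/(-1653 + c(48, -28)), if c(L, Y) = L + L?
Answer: 212/173 ≈ 1.2254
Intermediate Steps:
c(L, Y) = 2*L
(-3759 + 1851)/(-1653 + c(48, -28)) = (-3759 + 1851)/(-1653 + 2*48) = -1908/(-1653 + 96) = -1908/(-1557) = -1908*(-1/1557) = 212/173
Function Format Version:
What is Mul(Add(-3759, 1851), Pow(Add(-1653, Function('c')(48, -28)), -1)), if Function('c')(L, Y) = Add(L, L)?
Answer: Rational(212, 173) ≈ 1.2254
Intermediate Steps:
Function('c')(L, Y) = Mul(2, L)
Mul(Add(-3759, 1851), Pow(Add(-1653, Function('c')(48, -28)), -1)) = Mul(Add(-3759, 1851), Pow(Add(-1653, Mul(2, 48)), -1)) = Mul(-1908, Pow(Add(-1653, 96), -1)) = Mul(-1908, Pow(-1557, -1)) = Mul(-1908, Rational(-1, 1557)) = Rational(212, 173)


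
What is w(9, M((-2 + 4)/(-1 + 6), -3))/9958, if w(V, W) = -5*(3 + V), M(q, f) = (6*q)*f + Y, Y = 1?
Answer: -30/4979 ≈ -0.0060253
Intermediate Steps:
M(q, f) = 1 + 6*f*q (M(q, f) = (6*q)*f + 1 = 6*f*q + 1 = 1 + 6*f*q)
w(V, W) = -15 - 5*V
w(9, M((-2 + 4)/(-1 + 6), -3))/9958 = (-15 - 5*9)/9958 = (-15 - 45)*(1/9958) = -60*1/9958 = -30/4979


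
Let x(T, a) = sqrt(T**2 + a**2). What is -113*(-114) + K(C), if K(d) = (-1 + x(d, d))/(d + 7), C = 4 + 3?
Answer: 180347/14 + sqrt(2)/2 ≈ 12883.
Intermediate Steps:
C = 7
K(d) = (-1 + sqrt(2)*sqrt(d**2))/(7 + d) (K(d) = (-1 + sqrt(d**2 + d**2))/(d + 7) = (-1 + sqrt(2*d**2))/(7 + d) = (-1 + sqrt(2)*sqrt(d**2))/(7 + d))
-113*(-114) + K(C) = -113*(-114) + (-1 + sqrt(2)*sqrt(7**2))/(7 + 7) = 12882 + (-1 + sqrt(2)*sqrt(49))/14 = 12882 + (-1 + sqrt(2)*7)/14 = 12882 + (-1 + 7*sqrt(2))/14 = 12882 + (-1/14 + sqrt(2)/2) = 180347/14 + sqrt(2)/2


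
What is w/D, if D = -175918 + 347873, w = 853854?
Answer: 853854/171955 ≈ 4.9656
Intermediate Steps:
D = 171955
w/D = 853854/171955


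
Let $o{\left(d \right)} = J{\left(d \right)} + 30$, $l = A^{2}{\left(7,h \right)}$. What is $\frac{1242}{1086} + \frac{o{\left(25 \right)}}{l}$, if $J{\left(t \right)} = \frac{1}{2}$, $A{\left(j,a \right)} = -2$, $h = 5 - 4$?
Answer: $\frac{12697}{1448} \approx 8.7686$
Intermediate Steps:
$h = 1$
$J{\left(t \right)} = \frac{1}{2}$
$l = 4$ ($l = \left(-2\right)^{2} = 4$)
$o{\left(d \right)} = \frac{61}{2}$ ($o{\left(d \right)} = \frac{1}{2} + 30 = \frac{61}{2}$)
$\frac{1242}{1086} + \frac{o{\left(25 \right)}}{l} = \frac{1242}{1086} + \frac{61}{2 \cdot 4} = 1242 \cdot \frac{1}{1086} + \frac{61}{2} \cdot \frac{1}{4} = \frac{207}{181} + \frac{61}{8} = \frac{12697}{1448}$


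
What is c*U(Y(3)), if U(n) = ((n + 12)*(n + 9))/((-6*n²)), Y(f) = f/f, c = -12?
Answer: 260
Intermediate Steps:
Y(f) = 1
U(n) = -(9 + n)*(12 + n)/(6*n²) (U(n) = ((12 + n)*(9 + n))*(-1/(6*n²)) = ((9 + n)*(12 + n))*(-1/(6*n²)) = -(9 + n)*(12 + n)/(6*n²))
c*U(Y(3)) = -2*(-108 - 1*1² - 21*1)/1² = -2*(-108 - 1*1 - 21) = -2*(-108 - 1 - 21) = -2*(-130) = -12*(-65/3) = 260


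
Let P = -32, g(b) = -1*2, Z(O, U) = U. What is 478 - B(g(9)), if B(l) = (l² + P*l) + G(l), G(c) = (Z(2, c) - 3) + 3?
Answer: 412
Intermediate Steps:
G(c) = c (G(c) = (c - 3) + 3 = (-3 + c) + 3 = c)
g(b) = -2
B(l) = l² - 31*l (B(l) = (l² - 32*l) + l = l² - 31*l)
478 - B(g(9)) = 478 - (-2)*(-31 - 2) = 478 - (-2)*(-33) = 478 - 1*66 = 478 - 66 = 412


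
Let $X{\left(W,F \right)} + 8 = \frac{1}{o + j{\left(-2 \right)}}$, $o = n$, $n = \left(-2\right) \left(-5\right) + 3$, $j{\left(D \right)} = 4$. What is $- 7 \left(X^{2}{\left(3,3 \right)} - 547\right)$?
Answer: $\frac{979006}{289} \approx 3387.6$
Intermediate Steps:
$n = 13$ ($n = 10 + 3 = 13$)
$o = 13$
$X{\left(W,F \right)} = - \frac{135}{17}$ ($X{\left(W,F \right)} = -8 + \frac{1}{13 + 4} = -8 + \frac{1}{17} = - \frac{135}{17}$)
$- 7 \left(X^{2}{\left(3,3 \right)} - 547\right) = - 7 \left(\left(- \frac{135}{17}\right)^{2} - 547\right) = - 7 \left(\frac{18225}{289} - 547\right) = \left(-7\right) \left(- \frac{139858}{289}\right) = \frac{979006}{289}$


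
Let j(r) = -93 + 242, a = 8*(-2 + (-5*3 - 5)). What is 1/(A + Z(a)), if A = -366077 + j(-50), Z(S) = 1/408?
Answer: -408/149298623 ≈ -2.7328e-6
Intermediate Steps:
a = -176 (a = 8*(-2 + (-15 - 5)) = 8*(-2 - 20) = 8*(-22) = -176)
Z(S) = 1/408
j(r) = 149
A = -365928 (A = -366077 + 149 = -365928)
1/(A + Z(a)) = 1/(-365928 + 1/408) = 1/(-149298623/408) = -408/149298623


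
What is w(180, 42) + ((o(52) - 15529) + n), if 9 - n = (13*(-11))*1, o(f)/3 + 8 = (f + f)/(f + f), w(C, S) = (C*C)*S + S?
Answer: 1345444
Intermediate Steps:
w(C, S) = S + S*C² (w(C, S) = C²*S + S = S*C² + S = S + S*C²)
o(f) = -21 (o(f) = -24 + 3*((f + f)/(f + f)) = -24 + 3*((2*f)/((2*f))) = -24 + 3*((2*f)*(1/(2*f))) = -24 + 3*1 = -24 + 3 = -21)
n = 152 (n = 9 - 13*(-11) = 9 - (-143) = 9 - 1*(-143) = 9 + 143 = 152)
w(180, 42) + ((o(52) - 15529) + n) = 42*(1 + 180²) + ((-21 - 15529) + 152) = 42*(1 + 32400) + (-15550 + 152) = 42*32401 - 15398 = 1360842 - 15398 = 1345444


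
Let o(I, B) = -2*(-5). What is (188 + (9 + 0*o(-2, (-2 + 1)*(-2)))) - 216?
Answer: -19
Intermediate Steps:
o(I, B) = 10
(188 + (9 + 0*o(-2, (-2 + 1)*(-2)))) - 216 = (188 + (9 + 0*10)) - 216 = (188 + (9 + 0)) - 216 = (188 + 9) - 216 = 197 - 216 = -19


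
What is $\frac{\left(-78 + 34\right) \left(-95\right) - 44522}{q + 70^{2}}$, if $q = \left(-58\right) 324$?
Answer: $\frac{877}{302} \approx 2.904$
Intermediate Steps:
$q = -18792$
$\frac{\left(-78 + 34\right) \left(-95\right) - 44522}{q + 70^{2}} = \frac{\left(-78 + 34\right) \left(-95\right) - 44522}{-18792 + 70^{2}} = \frac{\left(-44\right) \left(-95\right) - 44522}{-18792 + 4900} = \frac{4180 - 44522}{-13892} = \left(-40342\right) \left(- \frac{1}{13892}\right) = \frac{877}{302}$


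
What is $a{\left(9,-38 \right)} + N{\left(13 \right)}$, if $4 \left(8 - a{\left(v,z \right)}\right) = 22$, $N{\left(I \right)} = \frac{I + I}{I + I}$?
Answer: $\frac{7}{2} \approx 3.5$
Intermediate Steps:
$N{\left(I \right)} = 1$ ($N{\left(I \right)} = \frac{2 I}{2 I} = 2 I \frac{1}{2 I} = 1$)
$a{\left(v,z \right)} = \frac{5}{2}$ ($a{\left(v,z \right)} = 8 - \frac{11}{2} = \frac{5}{2}$)
$a{\left(9,-38 \right)} + N{\left(13 \right)} = \frac{5}{2} + 1 = \frac{7}{2}$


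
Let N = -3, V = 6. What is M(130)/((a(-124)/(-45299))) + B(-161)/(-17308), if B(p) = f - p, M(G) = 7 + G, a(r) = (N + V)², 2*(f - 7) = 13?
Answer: -214825618349/311544 ≈ -6.8955e+5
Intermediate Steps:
f = 27/2 (f = 7 + (½)*13 = 7 + 13/2 = 27/2 ≈ 13.500)
a(r) = 9 (a(r) = (-3 + 6)² = 3² = 9)
B(p) = 27/2 - p
M(130)/((a(-124)/(-45299))) + B(-161)/(-17308) = (7 + 130)/((9/(-45299))) + (27/2 - 1*(-161))/(-17308) = 137/((9*(-1/45299))) + (27/2 + 161)*(-1/17308) = 137/(-9/45299) + (349/2)*(-1/17308) = 137*(-45299/9) - 349/34616 = -6205963/9 - 349/34616 = -214825618349/311544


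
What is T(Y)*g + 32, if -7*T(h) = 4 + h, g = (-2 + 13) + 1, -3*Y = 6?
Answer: 200/7 ≈ 28.571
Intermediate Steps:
Y = -2 (Y = -⅓*6 = -2)
g = 12 (g = 11 + 1 = 12)
T(h) = -4/7 - h/7 (T(h) = -(4 + h)/7 = -4/7 - h/7)
T(Y)*g + 32 = (-4/7 - ⅐*(-2))*12 + 32 = (-4/7 + 2/7)*12 + 32 = -2/7*12 + 32 = -24/7 + 32 = 200/7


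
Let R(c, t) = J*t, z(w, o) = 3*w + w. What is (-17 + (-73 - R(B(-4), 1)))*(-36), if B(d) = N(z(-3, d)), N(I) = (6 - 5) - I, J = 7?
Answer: 3492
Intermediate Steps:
z(w, o) = 4*w
N(I) = 1 - I
B(d) = 13 (B(d) = 1 - 4*(-3) = 1 - 1*(-12) = 1 + 12 = 13)
R(c, t) = 7*t
(-17 + (-73 - R(B(-4), 1)))*(-36) = (-17 + (-73 - 7))*(-36) = (-17 - 80)*(-36) = -97*(-36) = 3492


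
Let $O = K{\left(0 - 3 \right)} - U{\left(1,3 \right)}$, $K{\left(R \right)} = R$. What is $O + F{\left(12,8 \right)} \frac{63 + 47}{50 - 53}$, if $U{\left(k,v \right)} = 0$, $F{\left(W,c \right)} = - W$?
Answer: $437$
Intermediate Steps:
$O = -3$ ($O = \left(0 - 3\right) - 0 = -3 + 0 = -3$)
$O + F{\left(12,8 \right)} \frac{63 + 47}{50 - 53} = -3 + \left(-1\right) 12 \frac{63 + 47}{50 - 53} = -3 - 12 \frac{110}{-3} = -3 - 12 \cdot 110 \left(- \frac{1}{3}\right) = -3 - -440 = -3 + 440 = 437$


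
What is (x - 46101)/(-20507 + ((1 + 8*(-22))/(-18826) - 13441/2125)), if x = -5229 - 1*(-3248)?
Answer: 1923532430500/820640330141 ≈ 2.3439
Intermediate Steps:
x = -1981 (x = -5229 + 3248 = -1981)
(x - 46101)/(-20507 + ((1 + 8*(-22))/(-18826) - 13441/2125)) = (-1981 - 46101)/(-20507 + ((1 + 8*(-22))/(-18826) - 13441/2125)) = -48082/(-20507 + ((1 - 176)*(-1/18826) - 13441*1/2125)) = -48082/(-20507 + (-175*(-1/18826) - 13441/2125)) = -48082/(-20507 + (175/18826 - 13441/2125)) = -48082/(-20507 - 252668391/40005250) = -48082/(-820640330141/40005250) = -48082*(-40005250/820640330141) = 1923532430500/820640330141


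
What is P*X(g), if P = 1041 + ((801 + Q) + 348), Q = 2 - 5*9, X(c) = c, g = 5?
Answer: 10735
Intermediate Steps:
Q = -43 (Q = 2 - 45 = -43)
P = 2147 (P = 1041 + ((801 - 43) + 348) = 1041 + (758 + 348) = 1041 + 1106 = 2147)
P*X(g) = 2147*5 = 10735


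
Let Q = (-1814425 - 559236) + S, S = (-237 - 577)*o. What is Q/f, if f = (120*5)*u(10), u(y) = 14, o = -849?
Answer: -67303/336 ≈ -200.31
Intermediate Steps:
f = 8400 (f = (120*5)*14 = 600*14 = 8400)
S = 691086 (S = (-237 - 577)*(-849) = -814*(-849) = 691086)
Q = -1682575 (Q = (-1814425 - 559236) + 691086 = -2373661 + 691086 = -1682575)
Q/f = -1682575/8400 = -1682575*1/8400 = -67303/336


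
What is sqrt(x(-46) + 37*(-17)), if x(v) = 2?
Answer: I*sqrt(627) ≈ 25.04*I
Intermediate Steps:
sqrt(x(-46) + 37*(-17)) = sqrt(2 + 37*(-17)) = sqrt(2 - 629) = sqrt(-627) = I*sqrt(627)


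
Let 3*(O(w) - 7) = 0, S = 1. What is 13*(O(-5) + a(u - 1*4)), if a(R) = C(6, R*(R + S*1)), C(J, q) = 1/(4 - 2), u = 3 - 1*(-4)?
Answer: 195/2 ≈ 97.500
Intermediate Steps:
O(w) = 7 (O(w) = 7 + (⅓)*0 = 7 + 0 = 7)
u = 7 (u = 3 + 4 = 7)
C(J, q) = ½ (C(J, q) = 1/2 = ½)
a(R) = ½
13*(O(-5) + a(u - 1*4)) = 13*(7 + ½) = 13*(15/2) = 195/2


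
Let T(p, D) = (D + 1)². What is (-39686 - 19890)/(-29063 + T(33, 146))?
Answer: 29788/3727 ≈ 7.9925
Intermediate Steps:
T(p, D) = (1 + D)²
(-39686 - 19890)/(-29063 + T(33, 146)) = (-39686 - 19890)/(-29063 + (1 + 146)²) = -59576/(-29063 + 147²) = -59576/(-29063 + 21609) = -59576/(-7454) = -59576*(-1/7454) = 29788/3727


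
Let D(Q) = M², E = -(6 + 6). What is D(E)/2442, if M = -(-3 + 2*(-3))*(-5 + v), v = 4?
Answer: 27/814 ≈ 0.033170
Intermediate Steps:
E = -12 (E = -1*12 = -12)
M = -9 (M = -(-3 + 2*(-3))*(-5 + 4) = -(-3 - 6)*(-1) = -(-9)*(-1) = -1*9 = -9)
D(Q) = 81 (D(Q) = (-9)² = 81)
D(E)/2442 = 81/2442 = 81*(1/2442) = 27/814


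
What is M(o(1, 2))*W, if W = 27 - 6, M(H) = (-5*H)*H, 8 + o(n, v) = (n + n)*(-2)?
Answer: -15120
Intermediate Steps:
o(n, v) = -8 - 4*n (o(n, v) = -8 + (n + n)*(-2) = -8 + (2*n)*(-2) = -8 - 4*n)
M(H) = -5*H**2
W = 21
M(o(1, 2))*W = -5*(-8 - 4*1)**2*21 = -5*(-8 - 4)**2*21 = -5*(-12)**2*21 = -5*144*21 = -720*21 = -15120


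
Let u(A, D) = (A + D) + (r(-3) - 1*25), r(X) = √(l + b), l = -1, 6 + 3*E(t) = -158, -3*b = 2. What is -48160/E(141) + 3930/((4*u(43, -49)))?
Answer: 201136575/236816 - 1965*I*√15/5776 ≈ 849.34 - 1.3176*I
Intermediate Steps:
b = -⅔ (b = -⅓*2 = -⅔ ≈ -0.66667)
E(t) = -164/3 (E(t) = -2 + (⅓)*(-158) = -2 - 158/3 = -164/3)
r(X) = I*√15/3 (r(X) = √(-1 - ⅔) = √(-5/3) = I*√15/3)
u(A, D) = -25 + A + D + I*√15/3 (u(A, D) = (A + D) + (I*√15/3 - 1*25) = (A + D) + (I*√15/3 - 25) = (A + D) + (-25 + I*√15/3) = -25 + A + D + I*√15/3)
-48160/E(141) + 3930/((4*u(43, -49))) = -48160/(-164/3) + 3930/((4*(-25 + 43 - 49 + I*√15/3))) = -48160*(-3/164) + 3930/((4*(-31 + I*√15/3))) = 36120/41 + 3930/(-124 + 4*I*√15/3)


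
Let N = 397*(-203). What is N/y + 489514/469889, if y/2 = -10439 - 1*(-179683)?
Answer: 4407785877/5484544408 ≈ 0.80367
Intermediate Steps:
N = -80591
y = 338488 (y = 2*(-10439 - 1*(-179683)) = 2*(-10439 + 179683) = 2*169244 = 338488)
N/y + 489514/469889 = -80591/338488 + 489514/469889 = -80591*1/338488 + 489514*(1/469889) = -2779/11672 + 489514/469889 = 4407785877/5484544408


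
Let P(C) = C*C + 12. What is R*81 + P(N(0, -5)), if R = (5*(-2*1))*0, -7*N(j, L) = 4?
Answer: 604/49 ≈ 12.327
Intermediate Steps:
N(j, L) = -4/7 (N(j, L) = -⅐*4 = -4/7)
R = 0 (R = (5*(-2))*0 = -10*0 = 0)
P(C) = 12 + C² (P(C) = C² + 12 = 12 + C²)
R*81 + P(N(0, -5)) = 0*81 + (12 + (-4/7)²) = 0 + (12 + 16/49) = 0 + 604/49 = 604/49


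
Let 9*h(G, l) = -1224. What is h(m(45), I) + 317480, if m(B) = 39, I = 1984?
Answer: 317344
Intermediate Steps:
h(G, l) = -136 (h(G, l) = (1/9)*(-1224) = -136)
h(m(45), I) + 317480 = -136 + 317480 = 317344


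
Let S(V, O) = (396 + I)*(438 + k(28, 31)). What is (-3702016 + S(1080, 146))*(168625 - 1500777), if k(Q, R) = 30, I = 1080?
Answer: 4011440045696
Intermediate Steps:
S(V, O) = 690768 (S(V, O) = (396 + 1080)*(438 + 30) = 1476*468 = 690768)
(-3702016 + S(1080, 146))*(168625 - 1500777) = (-3702016 + 690768)*(168625 - 1500777) = -3011248*(-1332152) = 4011440045696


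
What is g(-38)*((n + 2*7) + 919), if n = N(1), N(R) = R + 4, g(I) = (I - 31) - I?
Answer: -29078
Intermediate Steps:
g(I) = -31 (g(I) = (-31 + I) - I = -31)
N(R) = 4 + R
n = 5 (n = 4 + 1 = 5)
g(-38)*((n + 2*7) + 919) = -31*((5 + 2*7) + 919) = -31*((5 + 14) + 919) = -31*(19 + 919) = -31*938 = -29078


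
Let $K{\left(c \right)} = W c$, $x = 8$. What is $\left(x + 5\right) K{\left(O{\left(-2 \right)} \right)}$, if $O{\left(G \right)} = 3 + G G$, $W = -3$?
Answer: $-273$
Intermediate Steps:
$O{\left(G \right)} = 3 + G^{2}$
$K{\left(c \right)} = - 3 c$
$\left(x + 5\right) K{\left(O{\left(-2 \right)} \right)} = \left(8 + 5\right) \left(- 3 \left(3 + \left(-2\right)^{2}\right)\right) = 13 \left(- 3 \left(3 + 4\right)\right) = 13 \left(\left(-3\right) 7\right) = 13 \left(-21\right) = -273$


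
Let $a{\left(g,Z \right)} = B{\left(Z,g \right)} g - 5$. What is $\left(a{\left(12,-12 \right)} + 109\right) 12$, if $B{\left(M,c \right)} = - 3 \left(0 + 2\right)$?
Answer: $384$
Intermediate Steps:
$B{\left(M,c \right)} = -6$ ($B{\left(M,c \right)} = \left(-3\right) 2 = -6$)
$a{\left(g,Z \right)} = -5 - 6 g$ ($a{\left(g,Z \right)} = - 6 g - 5 = -5 - 6 g$)
$\left(a{\left(12,-12 \right)} + 109\right) 12 = \left(\left(-5 - 72\right) + 109\right) 12 = \left(-77 + 109\right) 12 = 32 \cdot 12 = 384$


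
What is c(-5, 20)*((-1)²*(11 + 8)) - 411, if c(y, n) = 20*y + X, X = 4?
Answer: -2235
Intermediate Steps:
c(y, n) = 4 + 20*y (c(y, n) = 20*y + 4 = 4 + 20*y)
c(-5, 20)*((-1)²*(11 + 8)) - 411 = (4 + 20*(-5))*((-1)²*(11 + 8)) - 411 = (4 - 100)*(1*19) - 411 = -96*19 - 411 = -1824 - 411 = -2235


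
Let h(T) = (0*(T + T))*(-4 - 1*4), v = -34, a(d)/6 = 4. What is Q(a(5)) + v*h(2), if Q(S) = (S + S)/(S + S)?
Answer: 1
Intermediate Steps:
a(d) = 24 (a(d) = 6*4 = 24)
Q(S) = 1 (Q(S) = (2*S)/((2*S)) = (2*S)*(1/(2*S)) = 1)
h(T) = 0 (h(T) = (0*(2*T))*(-4 - 4) = 0*(-8) = 0)
Q(a(5)) + v*h(2) = 1 - 34*0 = 1 + 0 = 1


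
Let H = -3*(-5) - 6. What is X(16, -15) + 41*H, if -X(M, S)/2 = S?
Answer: 399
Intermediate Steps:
H = 9 (H = 15 - 6 = 9)
X(M, S) = -2*S
X(16, -15) + 41*H = -2*(-15) + 41*9 = 30 + 369 = 399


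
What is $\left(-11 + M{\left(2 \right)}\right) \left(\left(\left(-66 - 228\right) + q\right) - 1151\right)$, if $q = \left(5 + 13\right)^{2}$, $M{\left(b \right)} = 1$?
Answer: $11210$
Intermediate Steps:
$q = 324$ ($q = 18^{2} = 324$)
$\left(-11 + M{\left(2 \right)}\right) \left(\left(\left(-66 - 228\right) + q\right) - 1151\right) = \left(-11 + 1\right) \left(\left(\left(-66 - 228\right) + 324\right) - 1151\right) = - 10 \left(\left(\left(-66 - 228\right) + 324\right) - 1151\right) = - 10 \left(\left(-294 + 324\right) - 1151\right) = - 10 \left(30 - 1151\right) = \left(-10\right) \left(-1121\right) = 11210$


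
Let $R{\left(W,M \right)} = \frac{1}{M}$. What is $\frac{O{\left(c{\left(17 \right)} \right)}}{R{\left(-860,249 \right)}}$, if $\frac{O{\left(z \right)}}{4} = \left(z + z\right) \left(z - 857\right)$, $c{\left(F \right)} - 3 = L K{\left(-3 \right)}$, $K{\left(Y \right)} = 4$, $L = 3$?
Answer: $-25158960$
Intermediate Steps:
$c{\left(F \right)} = 15$ ($c{\left(F \right)} = 3 + 3 \cdot 4 = 3 + 12 = 15$)
$O{\left(z \right)} = 8 z \left(-857 + z\right)$ ($O{\left(z \right)} = 4 \left(z + z\right) \left(z - 857\right) = 4 \cdot 2 z \left(-857 + z\right) = 8 z \left(-857 + z\right)$)
$\frac{O{\left(c{\left(17 \right)} \right)}}{R{\left(-860,249 \right)}} = \frac{8 \cdot 15 \left(-857 + 15\right)}{\frac{1}{249}} = 8 \cdot 15 \left(-842\right) \frac{1}{\frac{1}{249}} = \left(-101040\right) 249 = -25158960$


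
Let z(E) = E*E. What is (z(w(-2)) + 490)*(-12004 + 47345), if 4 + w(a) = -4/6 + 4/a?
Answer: 169990210/9 ≈ 1.8888e+7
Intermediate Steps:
w(a) = -14/3 + 4/a (w(a) = -4 + (-4/6 + 4/a) = -4 + (-4*⅙ + 4/a) = -4 + (-⅔ + 4/a) = -14/3 + 4/a)
z(E) = E²
(z(w(-2)) + 490)*(-12004 + 47345) = ((-14/3 + 4/(-2))² + 490)*(-12004 + 47345) = ((-14/3 + 4*(-½))² + 490)*35341 = ((-14/3 - 2)² + 490)*35341 = ((-20/3)² + 490)*35341 = (400/9 + 490)*35341 = (4810/9)*35341 = 169990210/9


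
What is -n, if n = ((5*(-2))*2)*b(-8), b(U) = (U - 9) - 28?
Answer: -900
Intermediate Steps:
b(U) = -37 + U (b(U) = (-9 + U) - 28 = -37 + U)
n = 900 (n = ((5*(-2))*2)*(-37 - 8) = -10*2*(-45) = -20*(-45) = 900)
-n = -1*900 = -900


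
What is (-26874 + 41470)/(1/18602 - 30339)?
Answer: -271514792/564366077 ≈ -0.48110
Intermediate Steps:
(-26874 + 41470)/(1/18602 - 30339) = 14596/(1/18602 - 30339) = 14596/(-564366077/18602) = 14596*(-18602/564366077) = -271514792/564366077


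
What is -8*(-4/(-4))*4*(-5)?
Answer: 160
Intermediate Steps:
-8*(-4/(-4))*4*(-5) = -8*(-4*(-¼))*4*(-5) = -8*4*(-5) = -32*(-5) = 160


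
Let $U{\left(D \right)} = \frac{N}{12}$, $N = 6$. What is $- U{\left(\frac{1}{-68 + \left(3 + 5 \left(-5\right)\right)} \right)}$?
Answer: $- \frac{1}{2} \approx -0.5$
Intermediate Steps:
$U{\left(D \right)} = \frac{1}{2}$ ($U{\left(D \right)} = \frac{6}{12} = 6 \cdot \frac{1}{12} = \frac{1}{2}$)
$- U{\left(\frac{1}{-68 + \left(3 + 5 \left(-5\right)\right)} \right)} = \left(-1\right) \frac{1}{2} = - \frac{1}{2}$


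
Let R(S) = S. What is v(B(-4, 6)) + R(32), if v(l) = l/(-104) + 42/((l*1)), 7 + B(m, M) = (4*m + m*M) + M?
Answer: 133761/4264 ≈ 31.370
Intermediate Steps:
B(m, M) = -7 + M + 4*m + M*m (B(m, M) = -7 + ((4*m + m*M) + M) = -7 + ((4*m + M*m) + M) = -7 + (M + 4*m + M*m) = -7 + M + 4*m + M*m)
v(l) = 42/l - l/104 (v(l) = l*(-1/104) + 42/l = -l/104 + 42/l = 42/l - l/104)
v(B(-4, 6)) + R(32) = (42/(-7 + 6 + 4*(-4) + 6*(-4)) - (-7 + 6 + 4*(-4) + 6*(-4))/104) + 32 = (42/(-7 + 6 - 16 - 24) - (-7 + 6 - 16 - 24)/104) + 32 = (42/(-41) - 1/104*(-41)) + 32 = (42*(-1/41) + 41/104) + 32 = (-42/41 + 41/104) + 32 = -2687/4264 + 32 = 133761/4264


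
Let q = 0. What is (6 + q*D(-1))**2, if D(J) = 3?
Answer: 36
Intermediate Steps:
(6 + q*D(-1))**2 = (6 + 0*3)**2 = (6 + 0)**2 = 6**2 = 36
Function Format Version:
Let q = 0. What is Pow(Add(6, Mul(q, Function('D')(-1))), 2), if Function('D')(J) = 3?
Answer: 36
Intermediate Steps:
Pow(Add(6, Mul(q, Function('D')(-1))), 2) = Pow(Add(6, Mul(0, 3)), 2) = Pow(Add(6, 0), 2) = Pow(6, 2) = 36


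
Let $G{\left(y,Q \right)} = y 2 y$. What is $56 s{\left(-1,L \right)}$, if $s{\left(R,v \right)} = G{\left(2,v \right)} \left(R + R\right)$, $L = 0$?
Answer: $-896$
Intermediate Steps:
$G{\left(y,Q \right)} = 2 y^{2}$ ($G{\left(y,Q \right)} = 2 y y = 2 y^{2}$)
$s{\left(R,v \right)} = 16 R$ ($s{\left(R,v \right)} = 2 \cdot 2^{2} \left(R + R\right) = 2 \cdot 4 \cdot 2 R = 8 \cdot 2 R = 16 R$)
$56 s{\left(-1,L \right)} = 56 \cdot 16 \left(-1\right) = 56 \left(-16\right) = -896$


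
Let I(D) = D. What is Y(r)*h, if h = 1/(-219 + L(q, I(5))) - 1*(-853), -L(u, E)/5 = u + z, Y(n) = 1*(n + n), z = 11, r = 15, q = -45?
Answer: 1253880/49 ≈ 25589.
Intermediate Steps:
Y(n) = 2*n (Y(n) = 1*(2*n) = 2*n)
L(u, E) = -55 - 5*u (L(u, E) = -5*(u + 11) = -5*(11 + u) = -55 - 5*u)
h = 41796/49 (h = 1/(-219 + (-55 - 5*(-45))) - 1*(-853) = 1/(-219 + (-55 + 225)) + 853 = 1/(-219 + 170) + 853 = 1/(-49) + 853 = -1/49 + 853 = 41796/49 ≈ 852.98)
Y(r)*h = (2*15)*(41796/49) = 30*(41796/49) = 1253880/49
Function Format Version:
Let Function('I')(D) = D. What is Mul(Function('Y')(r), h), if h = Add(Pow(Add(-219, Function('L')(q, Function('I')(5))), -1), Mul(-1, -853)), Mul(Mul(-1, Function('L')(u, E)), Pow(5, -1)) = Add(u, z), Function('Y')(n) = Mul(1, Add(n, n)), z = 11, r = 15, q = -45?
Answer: Rational(1253880, 49) ≈ 25589.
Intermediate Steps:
Function('Y')(n) = Mul(2, n) (Function('Y')(n) = Mul(1, Mul(2, n)) = Mul(2, n))
Function('L')(u, E) = Add(-55, Mul(-5, u)) (Function('L')(u, E) = Mul(-5, Add(u, 11)) = Mul(-5, Add(11, u)) = Add(-55, Mul(-5, u)))
h = Rational(41796, 49) (h = Add(Pow(Add(-219, Add(-55, Mul(-5, -45))), -1), Mul(-1, -853)) = Add(Pow(Add(-219, Add(-55, 225)), -1), 853) = Add(Pow(Add(-219, 170), -1), 853) = Add(Pow(-49, -1), 853) = Add(Rational(-1, 49), 853) = Rational(41796, 49) ≈ 852.98)
Mul(Function('Y')(r), h) = Mul(Mul(2, 15), Rational(41796, 49)) = Mul(30, Rational(41796, 49)) = Rational(1253880, 49)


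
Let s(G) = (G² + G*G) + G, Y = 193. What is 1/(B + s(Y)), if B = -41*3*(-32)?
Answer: 1/78627 ≈ 1.2718e-5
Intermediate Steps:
s(G) = G + 2*G² (s(G) = (G² + G²) + G = 2*G² + G = G + 2*G²)
B = 3936 (B = -123*(-32) = 3936)
1/(B + s(Y)) = 1/(3936 + 193*(1 + 2*193)) = 1/(3936 + 193*(1 + 386)) = 1/(3936 + 193*387) = 1/(3936 + 74691) = 1/78627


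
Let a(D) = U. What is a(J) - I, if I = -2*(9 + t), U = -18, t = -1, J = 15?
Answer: -2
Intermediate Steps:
a(D) = -18
I = -16 (I = -2*(9 - 1) = -2*8 = -16)
a(J) - I = -18 - 1*(-16) = -18 + 16 = -2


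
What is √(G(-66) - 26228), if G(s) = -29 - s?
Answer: I*√26191 ≈ 161.84*I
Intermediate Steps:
√(G(-66) - 26228) = √((-29 - 1*(-66)) - 26228) = √((-29 + 66) - 26228) = √(37 - 26228) = √(-26191) = I*√26191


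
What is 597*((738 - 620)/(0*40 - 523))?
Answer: -70446/523 ≈ -134.70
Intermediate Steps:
597*((738 - 620)/(0*40 - 523)) = 597*(118/(0 - 523)) = 597*(118/(-523)) = 597*(118*(-1/523)) = 597*(-118/523) = -70446/523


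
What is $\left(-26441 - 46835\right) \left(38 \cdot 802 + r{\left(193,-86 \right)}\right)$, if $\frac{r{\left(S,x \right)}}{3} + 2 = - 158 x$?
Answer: $-5219742584$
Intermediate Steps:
$r{\left(S,x \right)} = -6 - 474 x$ ($r{\left(S,x \right)} = -6 + 3 \left(- 158 x\right) = -6 - 474 x$)
$\left(-26441 - 46835\right) \left(38 \cdot 802 + r{\left(193,-86 \right)}\right) = \left(-26441 - 46835\right) \left(38 \cdot 802 - -40758\right) = - 73276 \left(30476 + \left(-6 + 40764\right)\right) = - 73276 \left(30476 + 40758\right) = \left(-73276\right) 71234 = -5219742584$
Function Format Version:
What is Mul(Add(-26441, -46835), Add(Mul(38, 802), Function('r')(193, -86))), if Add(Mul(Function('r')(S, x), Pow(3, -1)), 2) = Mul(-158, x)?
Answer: -5219742584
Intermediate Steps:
Function('r')(S, x) = Add(-6, Mul(-474, x)) (Function('r')(S, x) = Add(-6, Mul(3, Mul(-158, x))) = Add(-6, Mul(-474, x)))
Mul(Add(-26441, -46835), Add(Mul(38, 802), Function('r')(193, -86))) = Mul(Add(-26441, -46835), Add(Mul(38, 802), Add(-6, Mul(-474, -86)))) = Mul(-73276, Add(30476, Add(-6, 40764))) = Mul(-73276, Add(30476, 40758)) = Mul(-73276, 71234) = -5219742584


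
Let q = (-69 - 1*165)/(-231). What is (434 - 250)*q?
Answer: 14352/77 ≈ 186.39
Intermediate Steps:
q = 78/77 (q = (-69 - 165)*(-1/231) = -234*(-1/231) = 78/77 ≈ 1.0130)
(434 - 250)*q = (434 - 250)*(78/77) = 184*(78/77) = 14352/77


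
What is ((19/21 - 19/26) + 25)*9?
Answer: 41235/182 ≈ 226.57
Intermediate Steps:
((19/21 - 19/26) + 25)*9 = (95/546 + 25)*9 = (13745/546)*9 = 41235/182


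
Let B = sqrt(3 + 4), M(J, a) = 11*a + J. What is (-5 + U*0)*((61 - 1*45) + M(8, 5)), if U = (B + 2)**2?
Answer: -395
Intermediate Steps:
M(J, a) = J + 11*a
B = sqrt(7) ≈ 2.6458
U = (2 + sqrt(7))**2 (U = (sqrt(7) + 2)**2 = (2 + sqrt(7))**2 ≈ 21.583)
(-5 + U*0)*((61 - 1*45) + M(8, 5)) = (-5 + (2 + sqrt(7))**2*0)*((61 - 1*45) + (8 + 11*5)) = (-5 + 0)*((61 - 45) + (8 + 55)) = -5*(16 + 63) = -5*79 = -395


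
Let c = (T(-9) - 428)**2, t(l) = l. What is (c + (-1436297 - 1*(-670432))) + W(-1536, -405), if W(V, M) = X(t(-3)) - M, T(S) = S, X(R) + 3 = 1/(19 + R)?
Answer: -9191903/16 ≈ -5.7449e+5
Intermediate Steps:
X(R) = -3 + 1/(19 + R)
W(V, M) = -47/16 - M (W(V, M) = (-56 - 3*(-3))/(19 - 3) - M = (-56 + 9)/16 - M = (1/16)*(-47) - M = -47/16 - M)
c = 190969 (c = (-9 - 428)**2 = (-437)**2 = 190969)
(c + (-1436297 - 1*(-670432))) + W(-1536, -405) = (190969 + (-1436297 - 1*(-670432))) + (-47/16 - 1*(-405)) = (190969 + (-1436297 + 670432)) + (-47/16 + 405) = (190969 - 765865) + 6433/16 = -574896 + 6433/16 = -9191903/16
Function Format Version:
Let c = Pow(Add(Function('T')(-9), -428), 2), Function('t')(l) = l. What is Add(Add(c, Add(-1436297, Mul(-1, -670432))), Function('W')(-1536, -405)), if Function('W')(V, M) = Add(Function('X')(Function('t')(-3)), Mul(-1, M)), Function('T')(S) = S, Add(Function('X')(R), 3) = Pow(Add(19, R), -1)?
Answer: Rational(-9191903, 16) ≈ -5.7449e+5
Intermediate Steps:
Function('X')(R) = Add(-3, Pow(Add(19, R), -1))
Function('W')(V, M) = Add(Rational(-47, 16), Mul(-1, M)) (Function('W')(V, M) = Add(Mul(Pow(Add(19, -3), -1), Add(-56, Mul(-3, -3))), Mul(-1, M)) = Add(Mul(Pow(16, -1), Add(-56, 9)), Mul(-1, M)) = Add(Mul(Rational(1, 16), -47), Mul(-1, M)) = Add(Rational(-47, 16), Mul(-1, M)))
c = 190969 (c = Pow(Add(-9, -428), 2) = Pow(-437, 2) = 190969)
Add(Add(c, Add(-1436297, Mul(-1, -670432))), Function('W')(-1536, -405)) = Add(Add(190969, Add(-1436297, Mul(-1, -670432))), Add(Rational(-47, 16), Mul(-1, -405))) = Add(Add(190969, Add(-1436297, 670432)), Add(Rational(-47, 16), 405)) = Add(Add(190969, -765865), Rational(6433, 16)) = Add(-574896, Rational(6433, 16)) = Rational(-9191903, 16)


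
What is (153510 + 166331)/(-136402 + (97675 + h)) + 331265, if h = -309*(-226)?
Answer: 10304980196/31107 ≈ 3.3128e+5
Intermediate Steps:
h = 69834
(153510 + 166331)/(-136402 + (97675 + h)) + 331265 = (153510 + 166331)/(-136402 + (97675 + 69834)) + 331265 = 319841/(-136402 + 167509) + 331265 = 319841/31107 + 331265 = 10304980196/31107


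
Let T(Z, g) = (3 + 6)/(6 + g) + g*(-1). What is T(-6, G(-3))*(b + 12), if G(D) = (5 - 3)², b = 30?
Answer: -651/5 ≈ -130.20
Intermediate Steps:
G(D) = 4 (G(D) = 2² = 4)
T(Z, g) = -g + 9/(6 + g) (T(Z, g) = 9/(6 + g) - g = -g + 9/(6 + g))
T(-6, G(-3))*(b + 12) = ((9 - 1*4² - 6*4)/(6 + 4))*(30 + 12) = ((9 - 1*16 - 24)/10)*42 = ((9 - 16 - 24)/10)*42 = ((⅒)*(-31))*42 = -31/10*42 = -651/5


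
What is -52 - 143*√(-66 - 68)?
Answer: -52 - 143*I*√134 ≈ -52.0 - 1655.3*I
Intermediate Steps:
-52 - 143*√(-66 - 68) = -52 - 143*I*√134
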